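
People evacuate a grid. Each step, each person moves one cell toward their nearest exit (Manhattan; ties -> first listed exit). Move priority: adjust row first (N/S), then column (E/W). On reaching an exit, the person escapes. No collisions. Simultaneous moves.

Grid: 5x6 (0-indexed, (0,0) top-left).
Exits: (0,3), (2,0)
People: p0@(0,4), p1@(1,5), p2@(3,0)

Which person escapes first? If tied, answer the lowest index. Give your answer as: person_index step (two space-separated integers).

Answer: 0 1

Derivation:
Step 1: p0:(0,4)->(0,3)->EXIT | p1:(1,5)->(0,5) | p2:(3,0)->(2,0)->EXIT
Step 2: p0:escaped | p1:(0,5)->(0,4) | p2:escaped
Step 3: p0:escaped | p1:(0,4)->(0,3)->EXIT | p2:escaped
Exit steps: [1, 3, 1]
First to escape: p0 at step 1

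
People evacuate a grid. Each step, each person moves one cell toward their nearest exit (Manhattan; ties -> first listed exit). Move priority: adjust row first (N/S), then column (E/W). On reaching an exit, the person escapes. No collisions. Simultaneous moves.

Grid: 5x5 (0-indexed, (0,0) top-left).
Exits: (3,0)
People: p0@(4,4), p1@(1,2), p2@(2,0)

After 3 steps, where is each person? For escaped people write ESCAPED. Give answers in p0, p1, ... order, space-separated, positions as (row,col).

Step 1: p0:(4,4)->(3,4) | p1:(1,2)->(2,2) | p2:(2,0)->(3,0)->EXIT
Step 2: p0:(3,4)->(3,3) | p1:(2,2)->(3,2) | p2:escaped
Step 3: p0:(3,3)->(3,2) | p1:(3,2)->(3,1) | p2:escaped

(3,2) (3,1) ESCAPED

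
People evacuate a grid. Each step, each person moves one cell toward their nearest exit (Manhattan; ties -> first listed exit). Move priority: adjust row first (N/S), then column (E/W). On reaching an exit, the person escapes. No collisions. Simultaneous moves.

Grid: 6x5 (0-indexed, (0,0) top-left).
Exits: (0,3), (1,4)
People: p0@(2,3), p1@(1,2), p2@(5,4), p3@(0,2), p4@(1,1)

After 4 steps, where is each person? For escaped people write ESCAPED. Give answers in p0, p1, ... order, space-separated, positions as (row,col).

Step 1: p0:(2,3)->(1,3) | p1:(1,2)->(0,2) | p2:(5,4)->(4,4) | p3:(0,2)->(0,3)->EXIT | p4:(1,1)->(0,1)
Step 2: p0:(1,3)->(0,3)->EXIT | p1:(0,2)->(0,3)->EXIT | p2:(4,4)->(3,4) | p3:escaped | p4:(0,1)->(0,2)
Step 3: p0:escaped | p1:escaped | p2:(3,4)->(2,4) | p3:escaped | p4:(0,2)->(0,3)->EXIT
Step 4: p0:escaped | p1:escaped | p2:(2,4)->(1,4)->EXIT | p3:escaped | p4:escaped

ESCAPED ESCAPED ESCAPED ESCAPED ESCAPED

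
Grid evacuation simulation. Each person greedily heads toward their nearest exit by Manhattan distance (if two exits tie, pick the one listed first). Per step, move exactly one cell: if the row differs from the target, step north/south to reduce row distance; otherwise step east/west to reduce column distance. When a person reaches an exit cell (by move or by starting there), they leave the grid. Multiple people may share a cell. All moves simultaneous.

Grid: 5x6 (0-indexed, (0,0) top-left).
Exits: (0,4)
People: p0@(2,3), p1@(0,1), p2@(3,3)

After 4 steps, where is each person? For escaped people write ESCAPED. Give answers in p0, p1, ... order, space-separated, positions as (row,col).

Step 1: p0:(2,3)->(1,3) | p1:(0,1)->(0,2) | p2:(3,3)->(2,3)
Step 2: p0:(1,3)->(0,3) | p1:(0,2)->(0,3) | p2:(2,3)->(1,3)
Step 3: p0:(0,3)->(0,4)->EXIT | p1:(0,3)->(0,4)->EXIT | p2:(1,3)->(0,3)
Step 4: p0:escaped | p1:escaped | p2:(0,3)->(0,4)->EXIT

ESCAPED ESCAPED ESCAPED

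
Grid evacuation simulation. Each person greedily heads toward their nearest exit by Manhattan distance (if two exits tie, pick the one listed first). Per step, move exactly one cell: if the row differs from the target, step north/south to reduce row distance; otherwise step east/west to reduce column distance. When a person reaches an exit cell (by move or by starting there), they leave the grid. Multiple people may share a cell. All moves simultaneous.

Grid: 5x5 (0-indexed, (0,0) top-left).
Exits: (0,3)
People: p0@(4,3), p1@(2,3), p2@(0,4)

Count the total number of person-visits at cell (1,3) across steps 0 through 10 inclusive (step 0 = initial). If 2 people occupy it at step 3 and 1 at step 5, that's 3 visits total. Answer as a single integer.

Answer: 2

Derivation:
Step 0: p0@(4,3) p1@(2,3) p2@(0,4) -> at (1,3): 0 [-], cum=0
Step 1: p0@(3,3) p1@(1,3) p2@ESC -> at (1,3): 1 [p1], cum=1
Step 2: p0@(2,3) p1@ESC p2@ESC -> at (1,3): 0 [-], cum=1
Step 3: p0@(1,3) p1@ESC p2@ESC -> at (1,3): 1 [p0], cum=2
Step 4: p0@ESC p1@ESC p2@ESC -> at (1,3): 0 [-], cum=2
Total visits = 2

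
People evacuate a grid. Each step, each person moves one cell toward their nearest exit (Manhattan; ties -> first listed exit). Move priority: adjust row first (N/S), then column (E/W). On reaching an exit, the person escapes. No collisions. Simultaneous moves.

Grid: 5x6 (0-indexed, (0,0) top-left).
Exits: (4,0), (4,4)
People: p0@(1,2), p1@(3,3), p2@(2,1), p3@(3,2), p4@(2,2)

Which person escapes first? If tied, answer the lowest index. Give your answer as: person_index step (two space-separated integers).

Answer: 1 2

Derivation:
Step 1: p0:(1,2)->(2,2) | p1:(3,3)->(4,3) | p2:(2,1)->(3,1) | p3:(3,2)->(4,2) | p4:(2,2)->(3,2)
Step 2: p0:(2,2)->(3,2) | p1:(4,3)->(4,4)->EXIT | p2:(3,1)->(4,1) | p3:(4,2)->(4,1) | p4:(3,2)->(4,2)
Step 3: p0:(3,2)->(4,2) | p1:escaped | p2:(4,1)->(4,0)->EXIT | p3:(4,1)->(4,0)->EXIT | p4:(4,2)->(4,1)
Step 4: p0:(4,2)->(4,1) | p1:escaped | p2:escaped | p3:escaped | p4:(4,1)->(4,0)->EXIT
Step 5: p0:(4,1)->(4,0)->EXIT | p1:escaped | p2:escaped | p3:escaped | p4:escaped
Exit steps: [5, 2, 3, 3, 4]
First to escape: p1 at step 2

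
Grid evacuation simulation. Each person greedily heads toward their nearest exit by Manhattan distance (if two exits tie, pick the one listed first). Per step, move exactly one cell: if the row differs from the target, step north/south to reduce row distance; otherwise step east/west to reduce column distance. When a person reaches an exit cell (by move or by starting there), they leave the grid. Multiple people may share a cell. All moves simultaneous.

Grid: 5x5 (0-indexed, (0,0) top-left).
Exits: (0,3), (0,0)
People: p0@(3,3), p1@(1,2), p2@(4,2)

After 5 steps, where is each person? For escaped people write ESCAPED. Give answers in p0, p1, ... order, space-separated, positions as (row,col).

Step 1: p0:(3,3)->(2,3) | p1:(1,2)->(0,2) | p2:(4,2)->(3,2)
Step 2: p0:(2,3)->(1,3) | p1:(0,2)->(0,3)->EXIT | p2:(3,2)->(2,2)
Step 3: p0:(1,3)->(0,3)->EXIT | p1:escaped | p2:(2,2)->(1,2)
Step 4: p0:escaped | p1:escaped | p2:(1,2)->(0,2)
Step 5: p0:escaped | p1:escaped | p2:(0,2)->(0,3)->EXIT

ESCAPED ESCAPED ESCAPED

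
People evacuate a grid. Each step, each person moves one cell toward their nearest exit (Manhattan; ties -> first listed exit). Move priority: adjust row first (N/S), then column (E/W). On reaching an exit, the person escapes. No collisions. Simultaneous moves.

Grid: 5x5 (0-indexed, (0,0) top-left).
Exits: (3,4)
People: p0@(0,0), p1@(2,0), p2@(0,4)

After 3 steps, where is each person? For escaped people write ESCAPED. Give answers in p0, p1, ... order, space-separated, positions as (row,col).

Step 1: p0:(0,0)->(1,0) | p1:(2,0)->(3,0) | p2:(0,4)->(1,4)
Step 2: p0:(1,0)->(2,0) | p1:(3,0)->(3,1) | p2:(1,4)->(2,4)
Step 3: p0:(2,0)->(3,0) | p1:(3,1)->(3,2) | p2:(2,4)->(3,4)->EXIT

(3,0) (3,2) ESCAPED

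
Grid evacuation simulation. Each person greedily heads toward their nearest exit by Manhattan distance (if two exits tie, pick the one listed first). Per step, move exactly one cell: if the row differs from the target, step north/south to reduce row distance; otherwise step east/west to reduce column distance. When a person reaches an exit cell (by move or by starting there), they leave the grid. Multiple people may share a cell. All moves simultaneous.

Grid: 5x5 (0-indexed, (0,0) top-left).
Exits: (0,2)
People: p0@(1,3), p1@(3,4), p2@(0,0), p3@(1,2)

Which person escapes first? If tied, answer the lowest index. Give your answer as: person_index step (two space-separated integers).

Answer: 3 1

Derivation:
Step 1: p0:(1,3)->(0,3) | p1:(3,4)->(2,4) | p2:(0,0)->(0,1) | p3:(1,2)->(0,2)->EXIT
Step 2: p0:(0,3)->(0,2)->EXIT | p1:(2,4)->(1,4) | p2:(0,1)->(0,2)->EXIT | p3:escaped
Step 3: p0:escaped | p1:(1,4)->(0,4) | p2:escaped | p3:escaped
Step 4: p0:escaped | p1:(0,4)->(0,3) | p2:escaped | p3:escaped
Step 5: p0:escaped | p1:(0,3)->(0,2)->EXIT | p2:escaped | p3:escaped
Exit steps: [2, 5, 2, 1]
First to escape: p3 at step 1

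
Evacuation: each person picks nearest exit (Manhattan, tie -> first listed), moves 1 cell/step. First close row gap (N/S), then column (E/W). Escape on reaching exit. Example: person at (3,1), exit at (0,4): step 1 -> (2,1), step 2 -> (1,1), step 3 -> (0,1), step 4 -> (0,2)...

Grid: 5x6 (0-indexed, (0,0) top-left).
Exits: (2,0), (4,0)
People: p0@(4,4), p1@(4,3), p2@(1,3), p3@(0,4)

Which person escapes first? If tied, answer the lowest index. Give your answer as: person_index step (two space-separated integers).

Step 1: p0:(4,4)->(4,3) | p1:(4,3)->(4,2) | p2:(1,3)->(2,3) | p3:(0,4)->(1,4)
Step 2: p0:(4,3)->(4,2) | p1:(4,2)->(4,1) | p2:(2,3)->(2,2) | p3:(1,4)->(2,4)
Step 3: p0:(4,2)->(4,1) | p1:(4,1)->(4,0)->EXIT | p2:(2,2)->(2,1) | p3:(2,4)->(2,3)
Step 4: p0:(4,1)->(4,0)->EXIT | p1:escaped | p2:(2,1)->(2,0)->EXIT | p3:(2,3)->(2,2)
Step 5: p0:escaped | p1:escaped | p2:escaped | p3:(2,2)->(2,1)
Step 6: p0:escaped | p1:escaped | p2:escaped | p3:(2,1)->(2,0)->EXIT
Exit steps: [4, 3, 4, 6]
First to escape: p1 at step 3

Answer: 1 3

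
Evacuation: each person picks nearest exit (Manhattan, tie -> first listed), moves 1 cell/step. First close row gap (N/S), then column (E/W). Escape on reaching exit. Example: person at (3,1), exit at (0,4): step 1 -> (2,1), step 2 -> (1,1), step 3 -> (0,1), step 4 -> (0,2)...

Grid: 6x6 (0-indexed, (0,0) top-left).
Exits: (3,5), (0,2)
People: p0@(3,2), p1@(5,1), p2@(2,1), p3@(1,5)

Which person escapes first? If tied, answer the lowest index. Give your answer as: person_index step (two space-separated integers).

Answer: 3 2

Derivation:
Step 1: p0:(3,2)->(3,3) | p1:(5,1)->(4,1) | p2:(2,1)->(1,1) | p3:(1,5)->(2,5)
Step 2: p0:(3,3)->(3,4) | p1:(4,1)->(3,1) | p2:(1,1)->(0,1) | p3:(2,5)->(3,5)->EXIT
Step 3: p0:(3,4)->(3,5)->EXIT | p1:(3,1)->(3,2) | p2:(0,1)->(0,2)->EXIT | p3:escaped
Step 4: p0:escaped | p1:(3,2)->(3,3) | p2:escaped | p3:escaped
Step 5: p0:escaped | p1:(3,3)->(3,4) | p2:escaped | p3:escaped
Step 6: p0:escaped | p1:(3,4)->(3,5)->EXIT | p2:escaped | p3:escaped
Exit steps: [3, 6, 3, 2]
First to escape: p3 at step 2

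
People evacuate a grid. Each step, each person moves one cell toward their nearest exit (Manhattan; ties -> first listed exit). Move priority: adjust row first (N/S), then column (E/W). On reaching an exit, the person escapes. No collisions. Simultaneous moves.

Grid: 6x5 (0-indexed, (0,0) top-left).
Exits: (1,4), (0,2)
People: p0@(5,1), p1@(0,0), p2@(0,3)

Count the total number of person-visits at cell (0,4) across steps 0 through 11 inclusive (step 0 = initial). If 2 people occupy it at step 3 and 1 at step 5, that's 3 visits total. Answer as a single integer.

Answer: 0

Derivation:
Step 0: p0@(5,1) p1@(0,0) p2@(0,3) -> at (0,4): 0 [-], cum=0
Step 1: p0@(4,1) p1@(0,1) p2@ESC -> at (0,4): 0 [-], cum=0
Step 2: p0@(3,1) p1@ESC p2@ESC -> at (0,4): 0 [-], cum=0
Step 3: p0@(2,1) p1@ESC p2@ESC -> at (0,4): 0 [-], cum=0
Step 4: p0@(1,1) p1@ESC p2@ESC -> at (0,4): 0 [-], cum=0
Step 5: p0@(0,1) p1@ESC p2@ESC -> at (0,4): 0 [-], cum=0
Step 6: p0@ESC p1@ESC p2@ESC -> at (0,4): 0 [-], cum=0
Total visits = 0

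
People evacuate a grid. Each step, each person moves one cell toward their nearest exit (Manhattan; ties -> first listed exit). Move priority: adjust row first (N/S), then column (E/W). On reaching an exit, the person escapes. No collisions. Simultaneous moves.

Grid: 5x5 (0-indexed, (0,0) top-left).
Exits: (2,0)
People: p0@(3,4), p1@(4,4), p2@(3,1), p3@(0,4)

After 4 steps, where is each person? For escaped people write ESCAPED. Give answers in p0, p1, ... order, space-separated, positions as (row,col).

Step 1: p0:(3,4)->(2,4) | p1:(4,4)->(3,4) | p2:(3,1)->(2,1) | p3:(0,4)->(1,4)
Step 2: p0:(2,4)->(2,3) | p1:(3,4)->(2,4) | p2:(2,1)->(2,0)->EXIT | p3:(1,4)->(2,4)
Step 3: p0:(2,3)->(2,2) | p1:(2,4)->(2,3) | p2:escaped | p3:(2,4)->(2,3)
Step 4: p0:(2,2)->(2,1) | p1:(2,3)->(2,2) | p2:escaped | p3:(2,3)->(2,2)

(2,1) (2,2) ESCAPED (2,2)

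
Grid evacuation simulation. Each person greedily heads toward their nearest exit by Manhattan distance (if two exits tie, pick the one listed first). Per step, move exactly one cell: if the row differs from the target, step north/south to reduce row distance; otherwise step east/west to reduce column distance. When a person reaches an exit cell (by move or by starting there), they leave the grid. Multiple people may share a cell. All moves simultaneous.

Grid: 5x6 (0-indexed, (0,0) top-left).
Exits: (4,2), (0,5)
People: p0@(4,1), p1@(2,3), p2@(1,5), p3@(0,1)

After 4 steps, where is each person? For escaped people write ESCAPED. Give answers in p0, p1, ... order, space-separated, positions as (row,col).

Step 1: p0:(4,1)->(4,2)->EXIT | p1:(2,3)->(3,3) | p2:(1,5)->(0,5)->EXIT | p3:(0,1)->(0,2)
Step 2: p0:escaped | p1:(3,3)->(4,3) | p2:escaped | p3:(0,2)->(0,3)
Step 3: p0:escaped | p1:(4,3)->(4,2)->EXIT | p2:escaped | p3:(0,3)->(0,4)
Step 4: p0:escaped | p1:escaped | p2:escaped | p3:(0,4)->(0,5)->EXIT

ESCAPED ESCAPED ESCAPED ESCAPED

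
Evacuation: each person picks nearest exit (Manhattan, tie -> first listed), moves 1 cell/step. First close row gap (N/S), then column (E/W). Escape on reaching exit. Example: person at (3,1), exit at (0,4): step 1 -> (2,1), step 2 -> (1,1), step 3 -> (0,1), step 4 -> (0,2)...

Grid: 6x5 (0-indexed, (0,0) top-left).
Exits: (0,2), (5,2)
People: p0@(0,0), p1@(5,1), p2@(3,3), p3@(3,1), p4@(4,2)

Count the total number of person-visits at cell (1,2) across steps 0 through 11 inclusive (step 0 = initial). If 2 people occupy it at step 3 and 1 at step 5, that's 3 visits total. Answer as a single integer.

Answer: 0

Derivation:
Step 0: p0@(0,0) p1@(5,1) p2@(3,3) p3@(3,1) p4@(4,2) -> at (1,2): 0 [-], cum=0
Step 1: p0@(0,1) p1@ESC p2@(4,3) p3@(4,1) p4@ESC -> at (1,2): 0 [-], cum=0
Step 2: p0@ESC p1@ESC p2@(5,3) p3@(5,1) p4@ESC -> at (1,2): 0 [-], cum=0
Step 3: p0@ESC p1@ESC p2@ESC p3@ESC p4@ESC -> at (1,2): 0 [-], cum=0
Total visits = 0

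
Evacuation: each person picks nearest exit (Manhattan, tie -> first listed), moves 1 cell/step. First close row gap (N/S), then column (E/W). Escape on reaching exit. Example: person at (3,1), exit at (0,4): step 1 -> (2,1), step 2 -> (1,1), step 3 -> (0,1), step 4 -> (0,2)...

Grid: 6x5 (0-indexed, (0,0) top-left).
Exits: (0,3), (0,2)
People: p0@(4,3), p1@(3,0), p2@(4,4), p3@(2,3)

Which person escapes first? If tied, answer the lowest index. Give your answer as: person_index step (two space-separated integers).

Step 1: p0:(4,3)->(3,3) | p1:(3,0)->(2,0) | p2:(4,4)->(3,4) | p3:(2,3)->(1,3)
Step 2: p0:(3,3)->(2,3) | p1:(2,0)->(1,0) | p2:(3,4)->(2,4) | p3:(1,3)->(0,3)->EXIT
Step 3: p0:(2,3)->(1,3) | p1:(1,0)->(0,0) | p2:(2,4)->(1,4) | p3:escaped
Step 4: p0:(1,3)->(0,3)->EXIT | p1:(0,0)->(0,1) | p2:(1,4)->(0,4) | p3:escaped
Step 5: p0:escaped | p1:(0,1)->(0,2)->EXIT | p2:(0,4)->(0,3)->EXIT | p3:escaped
Exit steps: [4, 5, 5, 2]
First to escape: p3 at step 2

Answer: 3 2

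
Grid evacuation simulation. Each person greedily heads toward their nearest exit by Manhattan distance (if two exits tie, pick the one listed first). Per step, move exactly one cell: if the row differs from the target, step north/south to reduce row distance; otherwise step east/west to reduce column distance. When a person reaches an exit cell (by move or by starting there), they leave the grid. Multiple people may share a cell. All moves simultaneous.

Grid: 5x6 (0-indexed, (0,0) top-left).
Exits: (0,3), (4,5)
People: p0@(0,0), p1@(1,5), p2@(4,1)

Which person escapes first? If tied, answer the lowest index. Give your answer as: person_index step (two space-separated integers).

Answer: 0 3

Derivation:
Step 1: p0:(0,0)->(0,1) | p1:(1,5)->(0,5) | p2:(4,1)->(4,2)
Step 2: p0:(0,1)->(0,2) | p1:(0,5)->(0,4) | p2:(4,2)->(4,3)
Step 3: p0:(0,2)->(0,3)->EXIT | p1:(0,4)->(0,3)->EXIT | p2:(4,3)->(4,4)
Step 4: p0:escaped | p1:escaped | p2:(4,4)->(4,5)->EXIT
Exit steps: [3, 3, 4]
First to escape: p0 at step 3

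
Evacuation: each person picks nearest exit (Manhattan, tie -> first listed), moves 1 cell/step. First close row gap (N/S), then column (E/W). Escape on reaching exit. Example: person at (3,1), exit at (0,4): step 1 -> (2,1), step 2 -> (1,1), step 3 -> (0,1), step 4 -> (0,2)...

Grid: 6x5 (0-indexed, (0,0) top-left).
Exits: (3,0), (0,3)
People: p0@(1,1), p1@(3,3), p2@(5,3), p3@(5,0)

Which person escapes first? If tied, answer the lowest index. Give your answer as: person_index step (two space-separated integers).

Answer: 3 2

Derivation:
Step 1: p0:(1,1)->(2,1) | p1:(3,3)->(3,2) | p2:(5,3)->(4,3) | p3:(5,0)->(4,0)
Step 2: p0:(2,1)->(3,1) | p1:(3,2)->(3,1) | p2:(4,3)->(3,3) | p3:(4,0)->(3,0)->EXIT
Step 3: p0:(3,1)->(3,0)->EXIT | p1:(3,1)->(3,0)->EXIT | p2:(3,3)->(3,2) | p3:escaped
Step 4: p0:escaped | p1:escaped | p2:(3,2)->(3,1) | p3:escaped
Step 5: p0:escaped | p1:escaped | p2:(3,1)->(3,0)->EXIT | p3:escaped
Exit steps: [3, 3, 5, 2]
First to escape: p3 at step 2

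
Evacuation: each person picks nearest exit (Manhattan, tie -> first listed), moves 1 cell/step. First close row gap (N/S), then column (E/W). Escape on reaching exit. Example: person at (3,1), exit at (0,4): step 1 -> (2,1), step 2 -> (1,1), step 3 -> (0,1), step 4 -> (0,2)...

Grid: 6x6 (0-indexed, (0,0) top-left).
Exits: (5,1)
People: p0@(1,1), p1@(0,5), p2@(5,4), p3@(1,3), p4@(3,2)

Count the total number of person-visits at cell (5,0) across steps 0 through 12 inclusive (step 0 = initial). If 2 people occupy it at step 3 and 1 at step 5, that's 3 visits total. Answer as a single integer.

Step 0: p0@(1,1) p1@(0,5) p2@(5,4) p3@(1,3) p4@(3,2) -> at (5,0): 0 [-], cum=0
Step 1: p0@(2,1) p1@(1,5) p2@(5,3) p3@(2,3) p4@(4,2) -> at (5,0): 0 [-], cum=0
Step 2: p0@(3,1) p1@(2,5) p2@(5,2) p3@(3,3) p4@(5,2) -> at (5,0): 0 [-], cum=0
Step 3: p0@(4,1) p1@(3,5) p2@ESC p3@(4,3) p4@ESC -> at (5,0): 0 [-], cum=0
Step 4: p0@ESC p1@(4,5) p2@ESC p3@(5,3) p4@ESC -> at (5,0): 0 [-], cum=0
Step 5: p0@ESC p1@(5,5) p2@ESC p3@(5,2) p4@ESC -> at (5,0): 0 [-], cum=0
Step 6: p0@ESC p1@(5,4) p2@ESC p3@ESC p4@ESC -> at (5,0): 0 [-], cum=0
Step 7: p0@ESC p1@(5,3) p2@ESC p3@ESC p4@ESC -> at (5,0): 0 [-], cum=0
Step 8: p0@ESC p1@(5,2) p2@ESC p3@ESC p4@ESC -> at (5,0): 0 [-], cum=0
Step 9: p0@ESC p1@ESC p2@ESC p3@ESC p4@ESC -> at (5,0): 0 [-], cum=0
Total visits = 0

Answer: 0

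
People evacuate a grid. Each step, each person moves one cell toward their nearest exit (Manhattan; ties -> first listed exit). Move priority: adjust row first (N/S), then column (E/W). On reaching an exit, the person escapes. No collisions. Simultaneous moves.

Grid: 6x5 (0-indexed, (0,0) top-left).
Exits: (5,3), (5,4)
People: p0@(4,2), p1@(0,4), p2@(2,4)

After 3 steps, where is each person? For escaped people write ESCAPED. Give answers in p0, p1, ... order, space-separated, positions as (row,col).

Step 1: p0:(4,2)->(5,2) | p1:(0,4)->(1,4) | p2:(2,4)->(3,4)
Step 2: p0:(5,2)->(5,3)->EXIT | p1:(1,4)->(2,4) | p2:(3,4)->(4,4)
Step 3: p0:escaped | p1:(2,4)->(3,4) | p2:(4,4)->(5,4)->EXIT

ESCAPED (3,4) ESCAPED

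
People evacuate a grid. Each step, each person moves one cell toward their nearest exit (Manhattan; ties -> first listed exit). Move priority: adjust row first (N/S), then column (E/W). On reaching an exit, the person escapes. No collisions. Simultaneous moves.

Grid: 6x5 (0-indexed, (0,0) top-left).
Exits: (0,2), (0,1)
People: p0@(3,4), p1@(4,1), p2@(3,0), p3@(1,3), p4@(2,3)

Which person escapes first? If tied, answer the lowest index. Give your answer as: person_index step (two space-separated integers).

Answer: 3 2

Derivation:
Step 1: p0:(3,4)->(2,4) | p1:(4,1)->(3,1) | p2:(3,0)->(2,0) | p3:(1,3)->(0,3) | p4:(2,3)->(1,3)
Step 2: p0:(2,4)->(1,4) | p1:(3,1)->(2,1) | p2:(2,0)->(1,0) | p3:(0,3)->(0,2)->EXIT | p4:(1,3)->(0,3)
Step 3: p0:(1,4)->(0,4) | p1:(2,1)->(1,1) | p2:(1,0)->(0,0) | p3:escaped | p4:(0,3)->(0,2)->EXIT
Step 4: p0:(0,4)->(0,3) | p1:(1,1)->(0,1)->EXIT | p2:(0,0)->(0,1)->EXIT | p3:escaped | p4:escaped
Step 5: p0:(0,3)->(0,2)->EXIT | p1:escaped | p2:escaped | p3:escaped | p4:escaped
Exit steps: [5, 4, 4, 2, 3]
First to escape: p3 at step 2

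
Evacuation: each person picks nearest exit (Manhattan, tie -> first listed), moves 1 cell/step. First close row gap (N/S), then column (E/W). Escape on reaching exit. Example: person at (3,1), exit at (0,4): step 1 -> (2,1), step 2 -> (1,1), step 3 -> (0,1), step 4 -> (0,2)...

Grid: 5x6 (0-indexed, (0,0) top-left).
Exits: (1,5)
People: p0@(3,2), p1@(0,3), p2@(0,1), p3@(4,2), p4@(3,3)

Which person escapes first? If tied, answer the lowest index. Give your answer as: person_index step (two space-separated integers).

Answer: 1 3

Derivation:
Step 1: p0:(3,2)->(2,2) | p1:(0,3)->(1,3) | p2:(0,1)->(1,1) | p3:(4,2)->(3,2) | p4:(3,3)->(2,3)
Step 2: p0:(2,2)->(1,2) | p1:(1,3)->(1,4) | p2:(1,1)->(1,2) | p3:(3,2)->(2,2) | p4:(2,3)->(1,3)
Step 3: p0:(1,2)->(1,3) | p1:(1,4)->(1,5)->EXIT | p2:(1,2)->(1,3) | p3:(2,2)->(1,2) | p4:(1,3)->(1,4)
Step 4: p0:(1,3)->(1,4) | p1:escaped | p2:(1,3)->(1,4) | p3:(1,2)->(1,3) | p4:(1,4)->(1,5)->EXIT
Step 5: p0:(1,4)->(1,5)->EXIT | p1:escaped | p2:(1,4)->(1,5)->EXIT | p3:(1,3)->(1,4) | p4:escaped
Step 6: p0:escaped | p1:escaped | p2:escaped | p3:(1,4)->(1,5)->EXIT | p4:escaped
Exit steps: [5, 3, 5, 6, 4]
First to escape: p1 at step 3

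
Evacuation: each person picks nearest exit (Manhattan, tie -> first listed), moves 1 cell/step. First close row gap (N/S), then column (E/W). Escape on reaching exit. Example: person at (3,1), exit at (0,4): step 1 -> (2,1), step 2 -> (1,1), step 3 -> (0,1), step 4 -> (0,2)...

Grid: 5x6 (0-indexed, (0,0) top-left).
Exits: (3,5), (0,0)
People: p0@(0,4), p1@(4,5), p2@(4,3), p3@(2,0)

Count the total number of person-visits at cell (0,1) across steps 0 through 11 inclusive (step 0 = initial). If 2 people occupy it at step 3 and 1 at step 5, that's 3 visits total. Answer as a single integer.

Answer: 0

Derivation:
Step 0: p0@(0,4) p1@(4,5) p2@(4,3) p3@(2,0) -> at (0,1): 0 [-], cum=0
Step 1: p0@(1,4) p1@ESC p2@(3,3) p3@(1,0) -> at (0,1): 0 [-], cum=0
Step 2: p0@(2,4) p1@ESC p2@(3,4) p3@ESC -> at (0,1): 0 [-], cum=0
Step 3: p0@(3,4) p1@ESC p2@ESC p3@ESC -> at (0,1): 0 [-], cum=0
Step 4: p0@ESC p1@ESC p2@ESC p3@ESC -> at (0,1): 0 [-], cum=0
Total visits = 0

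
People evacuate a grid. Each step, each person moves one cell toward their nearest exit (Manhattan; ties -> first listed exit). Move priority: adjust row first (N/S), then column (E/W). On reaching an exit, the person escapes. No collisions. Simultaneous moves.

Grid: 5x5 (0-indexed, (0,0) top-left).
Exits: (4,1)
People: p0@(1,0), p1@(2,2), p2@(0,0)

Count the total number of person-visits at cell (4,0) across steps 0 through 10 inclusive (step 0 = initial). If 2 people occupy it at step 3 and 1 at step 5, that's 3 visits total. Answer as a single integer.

Answer: 2

Derivation:
Step 0: p0@(1,0) p1@(2,2) p2@(0,0) -> at (4,0): 0 [-], cum=0
Step 1: p0@(2,0) p1@(3,2) p2@(1,0) -> at (4,0): 0 [-], cum=0
Step 2: p0@(3,0) p1@(4,2) p2@(2,0) -> at (4,0): 0 [-], cum=0
Step 3: p0@(4,0) p1@ESC p2@(3,0) -> at (4,0): 1 [p0], cum=1
Step 4: p0@ESC p1@ESC p2@(4,0) -> at (4,0): 1 [p2], cum=2
Step 5: p0@ESC p1@ESC p2@ESC -> at (4,0): 0 [-], cum=2
Total visits = 2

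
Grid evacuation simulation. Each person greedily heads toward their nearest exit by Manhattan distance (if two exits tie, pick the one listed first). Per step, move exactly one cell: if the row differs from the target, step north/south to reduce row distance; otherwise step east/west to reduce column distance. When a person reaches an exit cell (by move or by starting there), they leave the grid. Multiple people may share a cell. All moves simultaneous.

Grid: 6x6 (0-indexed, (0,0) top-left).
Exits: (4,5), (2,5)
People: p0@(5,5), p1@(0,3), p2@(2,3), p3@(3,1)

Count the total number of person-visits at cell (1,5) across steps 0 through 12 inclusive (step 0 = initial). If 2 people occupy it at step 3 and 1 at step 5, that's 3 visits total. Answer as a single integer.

Step 0: p0@(5,5) p1@(0,3) p2@(2,3) p3@(3,1) -> at (1,5): 0 [-], cum=0
Step 1: p0@ESC p1@(1,3) p2@(2,4) p3@(4,1) -> at (1,5): 0 [-], cum=0
Step 2: p0@ESC p1@(2,3) p2@ESC p3@(4,2) -> at (1,5): 0 [-], cum=0
Step 3: p0@ESC p1@(2,4) p2@ESC p3@(4,3) -> at (1,5): 0 [-], cum=0
Step 4: p0@ESC p1@ESC p2@ESC p3@(4,4) -> at (1,5): 0 [-], cum=0
Step 5: p0@ESC p1@ESC p2@ESC p3@ESC -> at (1,5): 0 [-], cum=0
Total visits = 0

Answer: 0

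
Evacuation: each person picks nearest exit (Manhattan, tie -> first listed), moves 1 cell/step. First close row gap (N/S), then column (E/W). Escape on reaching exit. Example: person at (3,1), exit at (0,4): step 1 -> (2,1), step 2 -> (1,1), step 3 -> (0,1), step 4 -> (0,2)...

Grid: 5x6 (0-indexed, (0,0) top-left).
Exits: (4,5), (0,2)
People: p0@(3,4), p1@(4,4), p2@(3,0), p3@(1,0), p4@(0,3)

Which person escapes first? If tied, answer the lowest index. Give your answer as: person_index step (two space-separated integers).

Answer: 1 1

Derivation:
Step 1: p0:(3,4)->(4,4) | p1:(4,4)->(4,5)->EXIT | p2:(3,0)->(2,0) | p3:(1,0)->(0,0) | p4:(0,3)->(0,2)->EXIT
Step 2: p0:(4,4)->(4,5)->EXIT | p1:escaped | p2:(2,0)->(1,0) | p3:(0,0)->(0,1) | p4:escaped
Step 3: p0:escaped | p1:escaped | p2:(1,0)->(0,0) | p3:(0,1)->(0,2)->EXIT | p4:escaped
Step 4: p0:escaped | p1:escaped | p2:(0,0)->(0,1) | p3:escaped | p4:escaped
Step 5: p0:escaped | p1:escaped | p2:(0,1)->(0,2)->EXIT | p3:escaped | p4:escaped
Exit steps: [2, 1, 5, 3, 1]
First to escape: p1 at step 1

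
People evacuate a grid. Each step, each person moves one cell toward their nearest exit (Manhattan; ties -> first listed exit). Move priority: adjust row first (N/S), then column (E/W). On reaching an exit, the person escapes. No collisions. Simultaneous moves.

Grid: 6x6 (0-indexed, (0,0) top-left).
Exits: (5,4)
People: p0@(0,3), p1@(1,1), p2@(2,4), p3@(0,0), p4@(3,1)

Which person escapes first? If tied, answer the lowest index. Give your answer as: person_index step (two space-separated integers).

Step 1: p0:(0,3)->(1,3) | p1:(1,1)->(2,1) | p2:(2,4)->(3,4) | p3:(0,0)->(1,0) | p4:(3,1)->(4,1)
Step 2: p0:(1,3)->(2,3) | p1:(2,1)->(3,1) | p2:(3,4)->(4,4) | p3:(1,0)->(2,0) | p4:(4,1)->(5,1)
Step 3: p0:(2,3)->(3,3) | p1:(3,1)->(4,1) | p2:(4,4)->(5,4)->EXIT | p3:(2,0)->(3,0) | p4:(5,1)->(5,2)
Step 4: p0:(3,3)->(4,3) | p1:(4,1)->(5,1) | p2:escaped | p3:(3,0)->(4,0) | p4:(5,2)->(5,3)
Step 5: p0:(4,3)->(5,3) | p1:(5,1)->(5,2) | p2:escaped | p3:(4,0)->(5,0) | p4:(5,3)->(5,4)->EXIT
Step 6: p0:(5,3)->(5,4)->EXIT | p1:(5,2)->(5,3) | p2:escaped | p3:(5,0)->(5,1) | p4:escaped
Step 7: p0:escaped | p1:(5,3)->(5,4)->EXIT | p2:escaped | p3:(5,1)->(5,2) | p4:escaped
Step 8: p0:escaped | p1:escaped | p2:escaped | p3:(5,2)->(5,3) | p4:escaped
Step 9: p0:escaped | p1:escaped | p2:escaped | p3:(5,3)->(5,4)->EXIT | p4:escaped
Exit steps: [6, 7, 3, 9, 5]
First to escape: p2 at step 3

Answer: 2 3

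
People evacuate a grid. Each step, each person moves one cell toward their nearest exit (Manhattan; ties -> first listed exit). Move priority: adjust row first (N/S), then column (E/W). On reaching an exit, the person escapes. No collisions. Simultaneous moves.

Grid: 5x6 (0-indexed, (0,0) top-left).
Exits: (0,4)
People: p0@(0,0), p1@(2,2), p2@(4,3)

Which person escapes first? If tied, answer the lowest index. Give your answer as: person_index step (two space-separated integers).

Step 1: p0:(0,0)->(0,1) | p1:(2,2)->(1,2) | p2:(4,3)->(3,3)
Step 2: p0:(0,1)->(0,2) | p1:(1,2)->(0,2) | p2:(3,3)->(2,3)
Step 3: p0:(0,2)->(0,3) | p1:(0,2)->(0,3) | p2:(2,3)->(1,3)
Step 4: p0:(0,3)->(0,4)->EXIT | p1:(0,3)->(0,4)->EXIT | p2:(1,3)->(0,3)
Step 5: p0:escaped | p1:escaped | p2:(0,3)->(0,4)->EXIT
Exit steps: [4, 4, 5]
First to escape: p0 at step 4

Answer: 0 4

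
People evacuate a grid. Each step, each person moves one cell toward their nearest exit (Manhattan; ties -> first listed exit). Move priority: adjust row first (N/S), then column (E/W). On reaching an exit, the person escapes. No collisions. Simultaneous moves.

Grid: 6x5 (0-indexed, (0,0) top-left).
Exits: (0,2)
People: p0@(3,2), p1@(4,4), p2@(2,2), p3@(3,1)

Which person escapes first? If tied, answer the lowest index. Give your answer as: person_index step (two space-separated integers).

Answer: 2 2

Derivation:
Step 1: p0:(3,2)->(2,2) | p1:(4,4)->(3,4) | p2:(2,2)->(1,2) | p3:(3,1)->(2,1)
Step 2: p0:(2,2)->(1,2) | p1:(3,4)->(2,4) | p2:(1,2)->(0,2)->EXIT | p3:(2,1)->(1,1)
Step 3: p0:(1,2)->(0,2)->EXIT | p1:(2,4)->(1,4) | p2:escaped | p3:(1,1)->(0,1)
Step 4: p0:escaped | p1:(1,4)->(0,4) | p2:escaped | p3:(0,1)->(0,2)->EXIT
Step 5: p0:escaped | p1:(0,4)->(0,3) | p2:escaped | p3:escaped
Step 6: p0:escaped | p1:(0,3)->(0,2)->EXIT | p2:escaped | p3:escaped
Exit steps: [3, 6, 2, 4]
First to escape: p2 at step 2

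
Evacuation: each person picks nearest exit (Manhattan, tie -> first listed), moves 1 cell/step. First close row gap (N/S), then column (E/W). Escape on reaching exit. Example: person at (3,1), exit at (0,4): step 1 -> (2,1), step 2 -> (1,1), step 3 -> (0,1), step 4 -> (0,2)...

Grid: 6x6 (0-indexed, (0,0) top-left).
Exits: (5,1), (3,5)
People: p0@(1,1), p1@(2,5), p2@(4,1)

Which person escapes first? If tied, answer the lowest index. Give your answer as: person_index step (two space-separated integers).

Step 1: p0:(1,1)->(2,1) | p1:(2,5)->(3,5)->EXIT | p2:(4,1)->(5,1)->EXIT
Step 2: p0:(2,1)->(3,1) | p1:escaped | p2:escaped
Step 3: p0:(3,1)->(4,1) | p1:escaped | p2:escaped
Step 4: p0:(4,1)->(5,1)->EXIT | p1:escaped | p2:escaped
Exit steps: [4, 1, 1]
First to escape: p1 at step 1

Answer: 1 1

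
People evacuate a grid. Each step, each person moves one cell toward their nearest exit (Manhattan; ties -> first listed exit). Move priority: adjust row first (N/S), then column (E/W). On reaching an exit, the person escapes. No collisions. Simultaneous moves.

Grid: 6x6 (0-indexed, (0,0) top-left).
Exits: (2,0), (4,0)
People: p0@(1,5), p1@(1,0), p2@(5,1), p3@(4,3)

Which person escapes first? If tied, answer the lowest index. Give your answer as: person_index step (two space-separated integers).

Answer: 1 1

Derivation:
Step 1: p0:(1,5)->(2,5) | p1:(1,0)->(2,0)->EXIT | p2:(5,1)->(4,1) | p3:(4,3)->(4,2)
Step 2: p0:(2,5)->(2,4) | p1:escaped | p2:(4,1)->(4,0)->EXIT | p3:(4,2)->(4,1)
Step 3: p0:(2,4)->(2,3) | p1:escaped | p2:escaped | p3:(4,1)->(4,0)->EXIT
Step 4: p0:(2,3)->(2,2) | p1:escaped | p2:escaped | p3:escaped
Step 5: p0:(2,2)->(2,1) | p1:escaped | p2:escaped | p3:escaped
Step 6: p0:(2,1)->(2,0)->EXIT | p1:escaped | p2:escaped | p3:escaped
Exit steps: [6, 1, 2, 3]
First to escape: p1 at step 1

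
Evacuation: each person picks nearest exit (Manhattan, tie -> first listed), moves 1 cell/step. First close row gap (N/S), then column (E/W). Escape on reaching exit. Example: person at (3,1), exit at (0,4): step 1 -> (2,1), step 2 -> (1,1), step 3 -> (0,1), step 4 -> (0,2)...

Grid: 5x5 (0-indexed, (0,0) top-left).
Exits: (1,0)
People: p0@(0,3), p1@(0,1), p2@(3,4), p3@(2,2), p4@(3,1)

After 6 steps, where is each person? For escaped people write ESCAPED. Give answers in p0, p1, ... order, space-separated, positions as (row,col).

Step 1: p0:(0,3)->(1,3) | p1:(0,1)->(1,1) | p2:(3,4)->(2,4) | p3:(2,2)->(1,2) | p4:(3,1)->(2,1)
Step 2: p0:(1,3)->(1,2) | p1:(1,1)->(1,0)->EXIT | p2:(2,4)->(1,4) | p3:(1,2)->(1,1) | p4:(2,1)->(1,1)
Step 3: p0:(1,2)->(1,1) | p1:escaped | p2:(1,4)->(1,3) | p3:(1,1)->(1,0)->EXIT | p4:(1,1)->(1,0)->EXIT
Step 4: p0:(1,1)->(1,0)->EXIT | p1:escaped | p2:(1,3)->(1,2) | p3:escaped | p4:escaped
Step 5: p0:escaped | p1:escaped | p2:(1,2)->(1,1) | p3:escaped | p4:escaped
Step 6: p0:escaped | p1:escaped | p2:(1,1)->(1,0)->EXIT | p3:escaped | p4:escaped

ESCAPED ESCAPED ESCAPED ESCAPED ESCAPED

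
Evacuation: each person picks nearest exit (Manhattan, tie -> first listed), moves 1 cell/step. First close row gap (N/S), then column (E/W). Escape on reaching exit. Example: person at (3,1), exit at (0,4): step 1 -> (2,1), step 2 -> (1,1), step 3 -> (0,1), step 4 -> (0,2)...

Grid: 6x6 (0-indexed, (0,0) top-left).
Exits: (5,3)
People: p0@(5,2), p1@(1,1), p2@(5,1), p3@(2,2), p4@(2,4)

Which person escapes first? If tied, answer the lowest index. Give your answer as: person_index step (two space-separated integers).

Answer: 0 1

Derivation:
Step 1: p0:(5,2)->(5,3)->EXIT | p1:(1,1)->(2,1) | p2:(5,1)->(5,2) | p3:(2,2)->(3,2) | p4:(2,4)->(3,4)
Step 2: p0:escaped | p1:(2,1)->(3,1) | p2:(5,2)->(5,3)->EXIT | p3:(3,2)->(4,2) | p4:(3,4)->(4,4)
Step 3: p0:escaped | p1:(3,1)->(4,1) | p2:escaped | p3:(4,2)->(5,2) | p4:(4,4)->(5,4)
Step 4: p0:escaped | p1:(4,1)->(5,1) | p2:escaped | p3:(5,2)->(5,3)->EXIT | p4:(5,4)->(5,3)->EXIT
Step 5: p0:escaped | p1:(5,1)->(5,2) | p2:escaped | p3:escaped | p4:escaped
Step 6: p0:escaped | p1:(5,2)->(5,3)->EXIT | p2:escaped | p3:escaped | p4:escaped
Exit steps: [1, 6, 2, 4, 4]
First to escape: p0 at step 1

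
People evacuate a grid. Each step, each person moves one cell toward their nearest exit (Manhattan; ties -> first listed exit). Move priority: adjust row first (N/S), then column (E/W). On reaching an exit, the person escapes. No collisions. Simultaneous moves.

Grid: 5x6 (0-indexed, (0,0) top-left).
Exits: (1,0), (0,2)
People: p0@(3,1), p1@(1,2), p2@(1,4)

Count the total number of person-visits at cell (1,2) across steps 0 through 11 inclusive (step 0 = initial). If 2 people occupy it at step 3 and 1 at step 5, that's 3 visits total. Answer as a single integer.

Step 0: p0@(3,1) p1@(1,2) p2@(1,4) -> at (1,2): 1 [p1], cum=1
Step 1: p0@(2,1) p1@ESC p2@(0,4) -> at (1,2): 0 [-], cum=1
Step 2: p0@(1,1) p1@ESC p2@(0,3) -> at (1,2): 0 [-], cum=1
Step 3: p0@ESC p1@ESC p2@ESC -> at (1,2): 0 [-], cum=1
Total visits = 1

Answer: 1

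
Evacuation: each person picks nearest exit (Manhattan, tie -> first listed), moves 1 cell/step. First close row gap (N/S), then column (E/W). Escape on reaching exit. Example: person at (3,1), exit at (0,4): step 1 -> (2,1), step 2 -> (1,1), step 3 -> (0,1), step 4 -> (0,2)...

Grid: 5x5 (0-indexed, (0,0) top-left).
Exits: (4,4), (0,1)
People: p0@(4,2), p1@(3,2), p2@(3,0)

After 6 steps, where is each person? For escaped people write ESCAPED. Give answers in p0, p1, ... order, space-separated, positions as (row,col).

Step 1: p0:(4,2)->(4,3) | p1:(3,2)->(4,2) | p2:(3,0)->(2,0)
Step 2: p0:(4,3)->(4,4)->EXIT | p1:(4,2)->(4,3) | p2:(2,0)->(1,0)
Step 3: p0:escaped | p1:(4,3)->(4,4)->EXIT | p2:(1,0)->(0,0)
Step 4: p0:escaped | p1:escaped | p2:(0,0)->(0,1)->EXIT

ESCAPED ESCAPED ESCAPED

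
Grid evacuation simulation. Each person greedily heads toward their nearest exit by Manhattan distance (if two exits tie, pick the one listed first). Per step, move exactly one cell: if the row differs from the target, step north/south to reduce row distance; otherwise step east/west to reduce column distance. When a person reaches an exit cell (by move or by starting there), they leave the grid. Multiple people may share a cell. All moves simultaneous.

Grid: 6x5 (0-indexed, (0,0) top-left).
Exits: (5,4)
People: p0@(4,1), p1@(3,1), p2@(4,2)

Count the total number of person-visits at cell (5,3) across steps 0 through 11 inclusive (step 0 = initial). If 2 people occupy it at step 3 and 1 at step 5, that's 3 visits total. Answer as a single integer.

Answer: 3

Derivation:
Step 0: p0@(4,1) p1@(3,1) p2@(4,2) -> at (5,3): 0 [-], cum=0
Step 1: p0@(5,1) p1@(4,1) p2@(5,2) -> at (5,3): 0 [-], cum=0
Step 2: p0@(5,2) p1@(5,1) p2@(5,3) -> at (5,3): 1 [p2], cum=1
Step 3: p0@(5,3) p1@(5,2) p2@ESC -> at (5,3): 1 [p0], cum=2
Step 4: p0@ESC p1@(5,3) p2@ESC -> at (5,3): 1 [p1], cum=3
Step 5: p0@ESC p1@ESC p2@ESC -> at (5,3): 0 [-], cum=3
Total visits = 3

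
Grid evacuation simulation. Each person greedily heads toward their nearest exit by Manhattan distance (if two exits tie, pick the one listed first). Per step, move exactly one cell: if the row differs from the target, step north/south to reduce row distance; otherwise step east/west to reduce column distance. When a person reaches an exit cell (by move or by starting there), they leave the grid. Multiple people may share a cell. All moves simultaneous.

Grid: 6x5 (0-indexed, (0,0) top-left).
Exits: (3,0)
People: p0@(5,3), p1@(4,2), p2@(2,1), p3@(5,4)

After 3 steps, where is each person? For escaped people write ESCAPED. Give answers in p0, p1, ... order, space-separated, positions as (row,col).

Step 1: p0:(5,3)->(4,3) | p1:(4,2)->(3,2) | p2:(2,1)->(3,1) | p3:(5,4)->(4,4)
Step 2: p0:(4,3)->(3,3) | p1:(3,2)->(3,1) | p2:(3,1)->(3,0)->EXIT | p3:(4,4)->(3,4)
Step 3: p0:(3,3)->(3,2) | p1:(3,1)->(3,0)->EXIT | p2:escaped | p3:(3,4)->(3,3)

(3,2) ESCAPED ESCAPED (3,3)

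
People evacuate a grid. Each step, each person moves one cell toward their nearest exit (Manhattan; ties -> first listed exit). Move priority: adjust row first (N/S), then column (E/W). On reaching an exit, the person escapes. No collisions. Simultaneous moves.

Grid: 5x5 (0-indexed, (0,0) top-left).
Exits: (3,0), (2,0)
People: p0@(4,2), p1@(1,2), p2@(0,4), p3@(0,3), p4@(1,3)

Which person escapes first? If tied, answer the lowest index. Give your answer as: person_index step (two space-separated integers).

Answer: 0 3

Derivation:
Step 1: p0:(4,2)->(3,2) | p1:(1,2)->(2,2) | p2:(0,4)->(1,4) | p3:(0,3)->(1,3) | p4:(1,3)->(2,3)
Step 2: p0:(3,2)->(3,1) | p1:(2,2)->(2,1) | p2:(1,4)->(2,4) | p3:(1,3)->(2,3) | p4:(2,3)->(2,2)
Step 3: p0:(3,1)->(3,0)->EXIT | p1:(2,1)->(2,0)->EXIT | p2:(2,4)->(2,3) | p3:(2,3)->(2,2) | p4:(2,2)->(2,1)
Step 4: p0:escaped | p1:escaped | p2:(2,3)->(2,2) | p3:(2,2)->(2,1) | p4:(2,1)->(2,0)->EXIT
Step 5: p0:escaped | p1:escaped | p2:(2,2)->(2,1) | p3:(2,1)->(2,0)->EXIT | p4:escaped
Step 6: p0:escaped | p1:escaped | p2:(2,1)->(2,0)->EXIT | p3:escaped | p4:escaped
Exit steps: [3, 3, 6, 5, 4]
First to escape: p0 at step 3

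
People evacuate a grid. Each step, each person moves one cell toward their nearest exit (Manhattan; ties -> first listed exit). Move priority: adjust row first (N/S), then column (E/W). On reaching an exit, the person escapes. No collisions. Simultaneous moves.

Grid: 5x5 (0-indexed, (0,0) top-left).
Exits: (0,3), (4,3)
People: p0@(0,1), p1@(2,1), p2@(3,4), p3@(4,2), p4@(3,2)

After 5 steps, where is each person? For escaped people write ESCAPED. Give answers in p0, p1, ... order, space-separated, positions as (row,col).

Step 1: p0:(0,1)->(0,2) | p1:(2,1)->(1,1) | p2:(3,4)->(4,4) | p3:(4,2)->(4,3)->EXIT | p4:(3,2)->(4,2)
Step 2: p0:(0,2)->(0,3)->EXIT | p1:(1,1)->(0,1) | p2:(4,4)->(4,3)->EXIT | p3:escaped | p4:(4,2)->(4,3)->EXIT
Step 3: p0:escaped | p1:(0,1)->(0,2) | p2:escaped | p3:escaped | p4:escaped
Step 4: p0:escaped | p1:(0,2)->(0,3)->EXIT | p2:escaped | p3:escaped | p4:escaped

ESCAPED ESCAPED ESCAPED ESCAPED ESCAPED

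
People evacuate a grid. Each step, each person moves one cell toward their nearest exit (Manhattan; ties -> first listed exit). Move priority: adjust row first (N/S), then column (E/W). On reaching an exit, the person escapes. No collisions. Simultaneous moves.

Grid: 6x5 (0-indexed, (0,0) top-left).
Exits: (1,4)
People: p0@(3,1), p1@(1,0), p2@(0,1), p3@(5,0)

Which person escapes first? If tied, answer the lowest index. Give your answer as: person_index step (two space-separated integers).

Step 1: p0:(3,1)->(2,1) | p1:(1,0)->(1,1) | p2:(0,1)->(1,1) | p3:(5,0)->(4,0)
Step 2: p0:(2,1)->(1,1) | p1:(1,1)->(1,2) | p2:(1,1)->(1,2) | p3:(4,0)->(3,0)
Step 3: p0:(1,1)->(1,2) | p1:(1,2)->(1,3) | p2:(1,2)->(1,3) | p3:(3,0)->(2,0)
Step 4: p0:(1,2)->(1,3) | p1:(1,3)->(1,4)->EXIT | p2:(1,3)->(1,4)->EXIT | p3:(2,0)->(1,0)
Step 5: p0:(1,3)->(1,4)->EXIT | p1:escaped | p2:escaped | p3:(1,0)->(1,1)
Step 6: p0:escaped | p1:escaped | p2:escaped | p3:(1,1)->(1,2)
Step 7: p0:escaped | p1:escaped | p2:escaped | p3:(1,2)->(1,3)
Step 8: p0:escaped | p1:escaped | p2:escaped | p3:(1,3)->(1,4)->EXIT
Exit steps: [5, 4, 4, 8]
First to escape: p1 at step 4

Answer: 1 4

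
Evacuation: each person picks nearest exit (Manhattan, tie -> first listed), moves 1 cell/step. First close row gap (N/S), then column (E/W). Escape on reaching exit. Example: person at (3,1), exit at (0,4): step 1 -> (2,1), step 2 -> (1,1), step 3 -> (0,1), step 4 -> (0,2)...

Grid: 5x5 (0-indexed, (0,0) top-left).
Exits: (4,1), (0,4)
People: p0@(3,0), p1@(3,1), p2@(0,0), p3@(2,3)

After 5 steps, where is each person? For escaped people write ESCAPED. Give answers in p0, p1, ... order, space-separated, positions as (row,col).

Step 1: p0:(3,0)->(4,0) | p1:(3,1)->(4,1)->EXIT | p2:(0,0)->(0,1) | p3:(2,3)->(1,3)
Step 2: p0:(4,0)->(4,1)->EXIT | p1:escaped | p2:(0,1)->(0,2) | p3:(1,3)->(0,3)
Step 3: p0:escaped | p1:escaped | p2:(0,2)->(0,3) | p3:(0,3)->(0,4)->EXIT
Step 4: p0:escaped | p1:escaped | p2:(0,3)->(0,4)->EXIT | p3:escaped

ESCAPED ESCAPED ESCAPED ESCAPED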